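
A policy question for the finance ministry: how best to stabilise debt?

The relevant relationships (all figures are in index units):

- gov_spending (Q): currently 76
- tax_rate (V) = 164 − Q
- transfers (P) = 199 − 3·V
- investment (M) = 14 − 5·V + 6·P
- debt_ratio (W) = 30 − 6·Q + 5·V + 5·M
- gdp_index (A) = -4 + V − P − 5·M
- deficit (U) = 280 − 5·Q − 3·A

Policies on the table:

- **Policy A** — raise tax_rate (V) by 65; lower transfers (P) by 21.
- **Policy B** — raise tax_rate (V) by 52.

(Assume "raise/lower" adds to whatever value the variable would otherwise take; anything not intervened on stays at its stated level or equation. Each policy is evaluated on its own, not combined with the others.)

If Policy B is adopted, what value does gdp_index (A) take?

10417

Policy B (V + 52):
  Q = 76
  V = 164 − 76 (+52 from intervention) = 140
  P = 199 − 3·140 = -221
  M = 14 − 5·140 + 6·(-221) = -2012
  A = -4 + 140 − (-221) − 5·(-2012) = 10417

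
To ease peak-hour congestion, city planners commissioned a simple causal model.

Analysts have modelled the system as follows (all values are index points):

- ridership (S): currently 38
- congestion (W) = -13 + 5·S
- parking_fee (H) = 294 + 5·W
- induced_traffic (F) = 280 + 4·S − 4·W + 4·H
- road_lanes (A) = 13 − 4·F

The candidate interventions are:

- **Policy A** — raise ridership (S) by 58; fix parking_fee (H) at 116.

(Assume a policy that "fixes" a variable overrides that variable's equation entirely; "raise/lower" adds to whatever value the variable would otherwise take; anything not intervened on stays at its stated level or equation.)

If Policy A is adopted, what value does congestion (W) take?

Policy A (S + 58, H := 116):
  S = 38 + 58 = 96
  W = -13 + 5·96 = 467

467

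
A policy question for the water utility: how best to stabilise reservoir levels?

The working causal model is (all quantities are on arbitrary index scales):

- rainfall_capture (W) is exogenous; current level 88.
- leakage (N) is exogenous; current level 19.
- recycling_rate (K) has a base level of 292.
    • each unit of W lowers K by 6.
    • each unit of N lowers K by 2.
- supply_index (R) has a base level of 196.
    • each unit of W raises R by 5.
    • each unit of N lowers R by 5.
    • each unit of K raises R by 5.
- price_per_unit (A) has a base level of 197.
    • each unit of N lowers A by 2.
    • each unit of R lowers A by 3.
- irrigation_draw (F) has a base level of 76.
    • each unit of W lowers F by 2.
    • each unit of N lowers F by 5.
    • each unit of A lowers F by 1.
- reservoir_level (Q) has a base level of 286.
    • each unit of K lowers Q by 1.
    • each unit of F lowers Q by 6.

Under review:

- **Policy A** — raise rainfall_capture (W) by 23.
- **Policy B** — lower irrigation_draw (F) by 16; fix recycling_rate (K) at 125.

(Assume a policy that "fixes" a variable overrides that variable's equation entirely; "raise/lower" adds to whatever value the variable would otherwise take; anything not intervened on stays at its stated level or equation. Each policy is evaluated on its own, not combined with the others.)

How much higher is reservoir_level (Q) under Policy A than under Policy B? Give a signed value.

46977

Policy A (W + 23):
  W = 88 + 23 = 111
  N = 19
  K = 292 − 6·111 − 2·19 = -412
  R = 196 + 5·111 − 5·19 + 5·(-412) = -1404
  A = 197 − 2·19 − 3·(-1404) = 4371
  F = 76 − 2·111 − 5·19 − 4371 = -4612
  Q = 286 − (-412) − 6·(-4612) = 28370
Policy B (F − 16, K := 125):
  W = 88
  N = 19
  K = 125
  R = 196 + 5·88 − 5·19 + 5·125 = 1166
  A = 197 − 2·19 − 3·1166 = -3339
  F = 76 − 2·88 − 5·19 − (-3339) (−16 from intervention) = 3128
  Q = 286 − 125 − 6·3128 = -18607
Q: 28370 − (-18607) = 46977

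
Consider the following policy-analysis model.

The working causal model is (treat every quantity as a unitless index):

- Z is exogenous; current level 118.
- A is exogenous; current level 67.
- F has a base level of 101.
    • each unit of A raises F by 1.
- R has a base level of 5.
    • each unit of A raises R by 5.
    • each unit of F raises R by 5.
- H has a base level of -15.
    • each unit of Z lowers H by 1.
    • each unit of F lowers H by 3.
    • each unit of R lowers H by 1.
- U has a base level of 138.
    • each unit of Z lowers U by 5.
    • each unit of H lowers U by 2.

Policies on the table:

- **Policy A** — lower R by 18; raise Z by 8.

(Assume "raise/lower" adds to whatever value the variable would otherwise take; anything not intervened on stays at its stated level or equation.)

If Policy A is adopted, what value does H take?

Policy A (R − 18, Z + 8):
  Z = 118 + 8 = 126
  A = 67
  F = 101 + 67 = 168
  R = 5 + 5·67 + 5·168 (−18 from intervention) = 1162
  H = -15 − 126 − 3·168 − 1162 = -1807

-1807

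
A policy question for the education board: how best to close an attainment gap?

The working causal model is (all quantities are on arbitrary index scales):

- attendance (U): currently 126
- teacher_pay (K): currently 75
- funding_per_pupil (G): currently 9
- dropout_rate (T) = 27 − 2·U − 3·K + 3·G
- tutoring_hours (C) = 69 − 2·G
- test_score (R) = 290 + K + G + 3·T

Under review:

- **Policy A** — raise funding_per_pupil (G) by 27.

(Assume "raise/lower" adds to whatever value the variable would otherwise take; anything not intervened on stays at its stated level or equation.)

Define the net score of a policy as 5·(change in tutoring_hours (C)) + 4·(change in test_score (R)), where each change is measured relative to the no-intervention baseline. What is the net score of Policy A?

810

Baseline:
  U = 126
  K = 75
  G = 9
  T = 27 − 2·126 − 3·75 + 3·9 = -423
  C = 69 − 2·9 = 51
  R = 290 + 75 + 9 + 3·(-423) = -895
Policy A (G + 27):
  U = 126
  K = 75
  G = 9 + 27 = 36
  T = 27 − 2·126 − 3·75 + 3·36 = -342
  C = 69 − 2·36 = -3
  R = 290 + 75 + 36 + 3·(-342) = -625
ΔC = -3 − 51 = -54; ΔR = -625 − (-895) = 270
Score = 5·(-54) + 4·270 = 810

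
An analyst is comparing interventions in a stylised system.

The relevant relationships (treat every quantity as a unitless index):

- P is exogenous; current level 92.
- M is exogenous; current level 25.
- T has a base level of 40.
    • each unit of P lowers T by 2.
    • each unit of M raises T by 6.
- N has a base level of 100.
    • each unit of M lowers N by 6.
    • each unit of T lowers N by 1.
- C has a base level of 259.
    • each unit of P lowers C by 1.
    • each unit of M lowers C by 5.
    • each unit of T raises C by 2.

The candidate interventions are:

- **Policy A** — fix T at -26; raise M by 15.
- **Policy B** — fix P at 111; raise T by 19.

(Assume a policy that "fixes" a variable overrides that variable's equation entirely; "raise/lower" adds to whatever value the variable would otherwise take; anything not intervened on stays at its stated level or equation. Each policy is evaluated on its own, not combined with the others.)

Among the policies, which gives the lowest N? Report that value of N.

Policy A (T := -26, M + 15):
  P = 92
  M = 25 + 15 = 40
  T = -26
  N = 100 − 6·40 − (-26) = -114
Policy B (P := 111, T + 19):
  P = 111
  M = 25
  T = 40 − 2·111 + 6·25 (+19 from intervention) = -13
  N = 100 − 6·25 − (-13) = -37
Comparing — Policy A: N=-114, Policy B: N=-37. Lowest is -114 (Policy A).

-114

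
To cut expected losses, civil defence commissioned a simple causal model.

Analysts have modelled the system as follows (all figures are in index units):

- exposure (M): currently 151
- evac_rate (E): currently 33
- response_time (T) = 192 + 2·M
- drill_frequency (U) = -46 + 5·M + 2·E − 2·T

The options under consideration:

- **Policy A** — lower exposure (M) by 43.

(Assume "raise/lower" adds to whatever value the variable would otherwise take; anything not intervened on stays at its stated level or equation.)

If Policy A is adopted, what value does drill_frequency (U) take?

Policy A (M − 43):
  M = 151 − 43 = 108
  E = 33
  T = 192 + 2·108 = 408
  U = -46 + 5·108 + 2·33 − 2·408 = -256

-256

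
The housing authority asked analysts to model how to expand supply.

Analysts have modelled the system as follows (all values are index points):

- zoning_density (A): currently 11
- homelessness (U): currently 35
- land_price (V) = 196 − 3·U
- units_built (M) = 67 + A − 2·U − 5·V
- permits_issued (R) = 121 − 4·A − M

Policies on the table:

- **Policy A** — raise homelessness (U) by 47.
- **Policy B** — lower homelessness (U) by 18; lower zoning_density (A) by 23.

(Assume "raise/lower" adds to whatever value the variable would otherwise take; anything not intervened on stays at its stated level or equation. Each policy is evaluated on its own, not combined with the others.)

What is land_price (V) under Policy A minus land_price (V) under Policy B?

-195

Policy A (U + 47):
  U = 35 + 47 = 82
  V = 196 − 3·82 = -50
Policy B (U − 18, A − 23):
  U = 35 − 18 = 17
  V = 196 − 3·17 = 145
V: -50 − 145 = -195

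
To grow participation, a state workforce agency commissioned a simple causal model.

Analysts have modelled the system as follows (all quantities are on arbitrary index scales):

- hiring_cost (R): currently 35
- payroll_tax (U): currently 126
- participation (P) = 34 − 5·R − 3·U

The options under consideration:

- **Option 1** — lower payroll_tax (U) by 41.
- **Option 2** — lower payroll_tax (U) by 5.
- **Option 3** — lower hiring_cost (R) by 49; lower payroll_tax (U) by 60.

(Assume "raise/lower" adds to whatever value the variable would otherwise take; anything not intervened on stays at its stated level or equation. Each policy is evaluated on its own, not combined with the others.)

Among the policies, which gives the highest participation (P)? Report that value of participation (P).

Option 1 (U − 41):
  R = 35
  U = 126 − 41 = 85
  P = 34 − 5·35 − 3·85 = -396
Option 2 (U − 5):
  R = 35
  U = 126 − 5 = 121
  P = 34 − 5·35 − 3·121 = -504
Option 3 (R − 49, U − 60):
  R = 35 − 49 = -14
  U = 126 − 60 = 66
  P = 34 − 5·(-14) − 3·66 = -94
Comparing — Option 1: P=-396, Option 2: P=-504, Option 3: P=-94. Highest is -94 (Option 3).

-94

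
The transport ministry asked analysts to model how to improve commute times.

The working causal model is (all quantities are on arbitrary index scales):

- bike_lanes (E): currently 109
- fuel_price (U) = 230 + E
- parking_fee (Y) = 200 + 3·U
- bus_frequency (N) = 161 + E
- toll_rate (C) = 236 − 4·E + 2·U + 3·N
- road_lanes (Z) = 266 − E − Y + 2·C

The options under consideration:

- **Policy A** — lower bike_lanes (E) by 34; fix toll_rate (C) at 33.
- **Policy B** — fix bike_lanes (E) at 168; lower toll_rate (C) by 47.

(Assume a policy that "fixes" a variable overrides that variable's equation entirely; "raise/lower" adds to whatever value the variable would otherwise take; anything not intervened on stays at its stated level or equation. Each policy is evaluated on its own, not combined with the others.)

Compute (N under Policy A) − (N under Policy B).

Policy A (E − 34, C := 33):
  E = 109 − 34 = 75
  N = 161 + 75 = 236
Policy B (E := 168, C − 47):
  E = 168
  N = 161 + 168 = 329
N: 236 − 329 = -93

-93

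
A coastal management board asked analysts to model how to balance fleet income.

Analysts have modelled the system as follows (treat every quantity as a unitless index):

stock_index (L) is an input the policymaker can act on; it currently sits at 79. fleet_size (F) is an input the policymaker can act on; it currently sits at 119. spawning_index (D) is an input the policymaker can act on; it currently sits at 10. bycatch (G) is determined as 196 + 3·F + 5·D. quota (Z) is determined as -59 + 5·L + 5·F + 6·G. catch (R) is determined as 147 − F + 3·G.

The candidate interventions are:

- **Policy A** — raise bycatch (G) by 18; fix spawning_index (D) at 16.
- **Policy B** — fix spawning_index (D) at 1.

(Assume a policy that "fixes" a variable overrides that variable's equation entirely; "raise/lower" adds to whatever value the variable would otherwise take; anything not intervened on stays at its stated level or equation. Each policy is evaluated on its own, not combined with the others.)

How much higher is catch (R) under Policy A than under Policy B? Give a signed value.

279

Policy A (G + 18, D := 16):
  F = 119
  D = 16
  G = 196 + 3·119 + 5·16 (+18 from intervention) = 651
  R = 147 − 119 + 3·651 = 1981
Policy B (D := 1):
  F = 119
  D = 1
  G = 196 + 3·119 + 5·1 = 558
  R = 147 − 119 + 3·558 = 1702
R: 1981 − 1702 = 279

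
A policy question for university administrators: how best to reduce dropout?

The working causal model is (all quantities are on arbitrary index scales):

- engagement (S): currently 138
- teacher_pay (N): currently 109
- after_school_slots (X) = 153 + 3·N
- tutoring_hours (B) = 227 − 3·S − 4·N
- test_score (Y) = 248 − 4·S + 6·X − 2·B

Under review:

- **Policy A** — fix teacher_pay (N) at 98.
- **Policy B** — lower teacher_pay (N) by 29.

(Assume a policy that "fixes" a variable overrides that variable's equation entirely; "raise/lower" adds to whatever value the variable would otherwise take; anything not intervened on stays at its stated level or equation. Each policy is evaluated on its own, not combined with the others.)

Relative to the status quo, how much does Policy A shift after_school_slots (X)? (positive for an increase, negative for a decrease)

Baseline:
  N = 109
  X = 153 + 3·109 = 480
Policy A (N := 98):
  N = 98
  X = 153 + 3·98 = 447
Change in X: 447 − 480 = -33

-33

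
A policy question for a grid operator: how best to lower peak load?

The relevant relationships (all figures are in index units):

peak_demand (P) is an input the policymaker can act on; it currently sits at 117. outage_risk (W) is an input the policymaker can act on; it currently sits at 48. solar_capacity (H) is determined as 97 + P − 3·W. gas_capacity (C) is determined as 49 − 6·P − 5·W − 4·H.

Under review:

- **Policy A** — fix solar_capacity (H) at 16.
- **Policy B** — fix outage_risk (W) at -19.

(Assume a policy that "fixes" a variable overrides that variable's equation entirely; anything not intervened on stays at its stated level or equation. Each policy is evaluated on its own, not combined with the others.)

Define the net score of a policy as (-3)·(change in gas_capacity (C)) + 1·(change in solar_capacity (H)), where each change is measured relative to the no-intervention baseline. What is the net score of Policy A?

Baseline:
  P = 117
  W = 48
  H = 97 + 117 − 3·48 = 70
  C = 49 − 6·117 − 5·48 − 4·70 = -1173
Policy A (H := 16):
  P = 117
  W = 48
  H = 16
  C = 49 − 6·117 − 5·48 − 4·16 = -957
ΔC = -957 − (-1173) = 216; ΔH = 16 − 70 = -54
Score = (-3)·216 + 1·(-54) = -702

-702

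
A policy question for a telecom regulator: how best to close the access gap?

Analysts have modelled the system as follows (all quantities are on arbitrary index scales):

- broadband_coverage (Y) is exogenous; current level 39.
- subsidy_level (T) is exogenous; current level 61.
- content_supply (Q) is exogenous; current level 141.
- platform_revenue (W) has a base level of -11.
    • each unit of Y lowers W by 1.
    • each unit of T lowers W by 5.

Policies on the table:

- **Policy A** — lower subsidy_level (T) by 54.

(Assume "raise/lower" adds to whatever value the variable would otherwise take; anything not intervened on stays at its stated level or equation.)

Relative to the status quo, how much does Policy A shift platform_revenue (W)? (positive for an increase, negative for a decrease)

Baseline:
  Y = 39
  T = 61
  W = -11 − 39 − 5·61 = -355
Policy A (T − 54):
  Y = 39
  T = 61 − 54 = 7
  W = -11 − 39 − 5·7 = -85
Change in W: -85 − (-355) = 270

270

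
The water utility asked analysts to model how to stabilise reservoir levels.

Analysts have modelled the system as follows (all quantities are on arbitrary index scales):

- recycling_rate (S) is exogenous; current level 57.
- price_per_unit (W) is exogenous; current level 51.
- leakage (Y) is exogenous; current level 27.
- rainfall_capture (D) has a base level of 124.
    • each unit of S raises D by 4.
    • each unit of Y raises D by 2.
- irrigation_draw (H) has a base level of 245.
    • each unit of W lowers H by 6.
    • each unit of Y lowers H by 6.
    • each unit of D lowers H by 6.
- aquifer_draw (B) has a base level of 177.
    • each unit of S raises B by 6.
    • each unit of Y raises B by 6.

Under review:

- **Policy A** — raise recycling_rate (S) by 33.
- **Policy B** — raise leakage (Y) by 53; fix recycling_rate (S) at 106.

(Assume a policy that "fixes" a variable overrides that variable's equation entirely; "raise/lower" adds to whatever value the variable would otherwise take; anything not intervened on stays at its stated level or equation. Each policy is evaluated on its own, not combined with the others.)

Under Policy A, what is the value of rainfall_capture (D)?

Policy A (S + 33):
  S = 57 + 33 = 90
  Y = 27
  D = 124 + 4·90 + 2·27 = 538

538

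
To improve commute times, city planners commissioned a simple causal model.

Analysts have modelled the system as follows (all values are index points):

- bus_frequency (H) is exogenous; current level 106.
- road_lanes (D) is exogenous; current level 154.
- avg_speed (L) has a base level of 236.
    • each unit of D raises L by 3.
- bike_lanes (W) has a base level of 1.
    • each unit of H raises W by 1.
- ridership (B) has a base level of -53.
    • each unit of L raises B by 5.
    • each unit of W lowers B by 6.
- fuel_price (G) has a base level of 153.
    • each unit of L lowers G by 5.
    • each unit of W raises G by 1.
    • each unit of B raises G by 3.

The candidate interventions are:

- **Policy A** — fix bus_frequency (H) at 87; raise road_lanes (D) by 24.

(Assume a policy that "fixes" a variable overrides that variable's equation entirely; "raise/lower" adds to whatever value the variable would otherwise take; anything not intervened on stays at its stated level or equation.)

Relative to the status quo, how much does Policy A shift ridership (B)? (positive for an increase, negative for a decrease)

474

Baseline:
  H = 106
  D = 154
  L = 236 + 3·154 = 698
  W = 1 + 106 = 107
  B = -53 + 5·698 − 6·107 = 2795
Policy A (H := 87, D + 24):
  H = 87
  D = 154 + 24 = 178
  L = 236 + 3·178 = 770
  W = 1 + 87 = 88
  B = -53 + 5·770 − 6·88 = 3269
Change in B: 3269 − 2795 = 474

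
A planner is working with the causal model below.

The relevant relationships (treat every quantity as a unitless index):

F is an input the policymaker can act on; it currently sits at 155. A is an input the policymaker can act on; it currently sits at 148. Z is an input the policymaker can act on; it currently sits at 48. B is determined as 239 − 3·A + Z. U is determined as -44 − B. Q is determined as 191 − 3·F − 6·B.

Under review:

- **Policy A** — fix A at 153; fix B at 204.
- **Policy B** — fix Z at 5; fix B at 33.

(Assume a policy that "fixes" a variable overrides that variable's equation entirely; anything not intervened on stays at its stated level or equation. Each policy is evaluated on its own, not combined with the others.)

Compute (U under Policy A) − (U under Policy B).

-171

Policy A (A := 153, B := 204):
  A = 153
  Z = 48
  B = 204
  U = -44 − 204 = -248
Policy B (Z := 5, B := 33):
  A = 148
  Z = 5
  B = 33
  U = -44 − 33 = -77
U: -248 − (-77) = -171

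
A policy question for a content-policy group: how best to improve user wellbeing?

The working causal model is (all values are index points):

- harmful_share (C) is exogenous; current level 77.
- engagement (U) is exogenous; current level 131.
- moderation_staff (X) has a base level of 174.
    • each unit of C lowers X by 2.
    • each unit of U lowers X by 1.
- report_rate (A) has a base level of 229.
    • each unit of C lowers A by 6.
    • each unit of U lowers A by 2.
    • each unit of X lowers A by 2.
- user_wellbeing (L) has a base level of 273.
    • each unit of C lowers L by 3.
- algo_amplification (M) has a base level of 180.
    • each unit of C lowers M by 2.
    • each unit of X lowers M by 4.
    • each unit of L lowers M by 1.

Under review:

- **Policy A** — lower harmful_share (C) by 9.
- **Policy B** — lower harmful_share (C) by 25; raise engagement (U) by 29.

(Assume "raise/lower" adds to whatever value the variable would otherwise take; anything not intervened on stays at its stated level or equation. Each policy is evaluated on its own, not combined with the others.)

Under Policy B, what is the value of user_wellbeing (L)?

Policy B (C − 25, U + 29):
  C = 77 − 25 = 52
  L = 273 − 3·52 = 117

117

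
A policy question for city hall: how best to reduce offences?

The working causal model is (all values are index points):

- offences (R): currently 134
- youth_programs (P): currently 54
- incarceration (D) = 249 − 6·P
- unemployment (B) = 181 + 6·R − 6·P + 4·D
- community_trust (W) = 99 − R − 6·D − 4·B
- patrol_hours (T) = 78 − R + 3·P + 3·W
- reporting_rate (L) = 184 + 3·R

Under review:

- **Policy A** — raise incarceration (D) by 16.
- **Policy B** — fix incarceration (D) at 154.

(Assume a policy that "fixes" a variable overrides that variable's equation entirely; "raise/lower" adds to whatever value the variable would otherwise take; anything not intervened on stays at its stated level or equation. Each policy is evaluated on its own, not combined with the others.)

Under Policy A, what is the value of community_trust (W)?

Policy A (D + 16):
  R = 134
  P = 54
  D = 249 − 6·54 (+16 from intervention) = -59
  B = 181 + 6·134 − 6·54 + 4·(-59) = 425
  W = 99 − 134 − 6·(-59) − 4·425 = -1381

-1381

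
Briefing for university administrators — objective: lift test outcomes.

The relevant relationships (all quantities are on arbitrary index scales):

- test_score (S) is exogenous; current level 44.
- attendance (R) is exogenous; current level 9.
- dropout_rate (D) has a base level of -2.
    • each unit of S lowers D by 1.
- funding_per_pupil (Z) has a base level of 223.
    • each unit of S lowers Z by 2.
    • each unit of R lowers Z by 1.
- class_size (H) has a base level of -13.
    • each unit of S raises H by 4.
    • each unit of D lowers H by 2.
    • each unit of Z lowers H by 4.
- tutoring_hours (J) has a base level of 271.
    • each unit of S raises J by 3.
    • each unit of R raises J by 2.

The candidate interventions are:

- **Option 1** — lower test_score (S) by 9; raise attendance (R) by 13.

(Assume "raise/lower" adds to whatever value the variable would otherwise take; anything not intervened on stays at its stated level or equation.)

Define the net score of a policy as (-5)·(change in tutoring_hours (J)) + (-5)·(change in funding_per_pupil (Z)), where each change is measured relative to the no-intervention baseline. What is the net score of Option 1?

-20

Baseline:
  S = 44
  R = 9
  Z = 223 − 2·44 − 9 = 126
  J = 271 + 3·44 + 2·9 = 421
Option 1 (S − 9, R + 13):
  S = 44 − 9 = 35
  R = 9 + 13 = 22
  Z = 223 − 2·35 − 22 = 131
  J = 271 + 3·35 + 2·22 = 420
ΔJ = 420 − 421 = -1; ΔZ = 131 − 126 = 5
Score = (-5)·(-1) + (-5)·5 = -20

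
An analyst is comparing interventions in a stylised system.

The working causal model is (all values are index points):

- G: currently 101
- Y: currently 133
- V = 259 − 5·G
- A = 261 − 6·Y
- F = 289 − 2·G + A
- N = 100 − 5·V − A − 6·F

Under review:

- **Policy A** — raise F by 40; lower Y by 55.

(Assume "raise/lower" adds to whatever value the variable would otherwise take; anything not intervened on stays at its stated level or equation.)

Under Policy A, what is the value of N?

Policy A (F + 40, Y − 55):
  G = 101
  Y = 133 − 55 = 78
  V = 259 − 5·101 = -246
  A = 261 − 6·78 = -207
  F = 289 − 2·101 + (-207) (+40 from intervention) = -80
  N = 100 − 5·(-246) − (-207) − 6·(-80) = 2017

2017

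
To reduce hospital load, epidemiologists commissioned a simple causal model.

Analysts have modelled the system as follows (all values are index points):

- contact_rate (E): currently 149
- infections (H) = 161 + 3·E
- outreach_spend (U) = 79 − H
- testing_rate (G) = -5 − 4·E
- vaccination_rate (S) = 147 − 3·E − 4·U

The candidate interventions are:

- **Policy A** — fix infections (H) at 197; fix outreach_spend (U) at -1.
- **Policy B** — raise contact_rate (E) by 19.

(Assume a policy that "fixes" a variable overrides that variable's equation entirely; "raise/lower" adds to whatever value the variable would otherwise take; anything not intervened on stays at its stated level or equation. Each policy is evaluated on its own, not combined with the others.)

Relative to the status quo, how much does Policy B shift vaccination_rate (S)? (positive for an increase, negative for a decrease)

Baseline:
  E = 149
  H = 161 + 3·149 = 608
  U = 79 − 608 = -529
  S = 147 − 3·149 − 4·(-529) = 1816
Policy B (E + 19):
  E = 149 + 19 = 168
  H = 161 + 3·168 = 665
  U = 79 − 665 = -586
  S = 147 − 3·168 − 4·(-586) = 1987
Change in S: 1987 − 1816 = 171

171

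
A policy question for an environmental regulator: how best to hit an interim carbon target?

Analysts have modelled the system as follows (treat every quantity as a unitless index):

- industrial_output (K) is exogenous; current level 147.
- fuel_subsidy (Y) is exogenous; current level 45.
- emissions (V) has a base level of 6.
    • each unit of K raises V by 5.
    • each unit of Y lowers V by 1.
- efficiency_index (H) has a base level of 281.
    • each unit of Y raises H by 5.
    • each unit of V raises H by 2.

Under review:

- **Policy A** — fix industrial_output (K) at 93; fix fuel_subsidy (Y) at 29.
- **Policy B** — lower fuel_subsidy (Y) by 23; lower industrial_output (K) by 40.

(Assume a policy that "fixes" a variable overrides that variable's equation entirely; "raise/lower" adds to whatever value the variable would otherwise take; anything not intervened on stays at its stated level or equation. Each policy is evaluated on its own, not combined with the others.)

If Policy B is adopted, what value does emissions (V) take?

519

Policy B (Y − 23, K − 40):
  K = 147 − 40 = 107
  Y = 45 − 23 = 22
  V = 6 + 5·107 − 22 = 519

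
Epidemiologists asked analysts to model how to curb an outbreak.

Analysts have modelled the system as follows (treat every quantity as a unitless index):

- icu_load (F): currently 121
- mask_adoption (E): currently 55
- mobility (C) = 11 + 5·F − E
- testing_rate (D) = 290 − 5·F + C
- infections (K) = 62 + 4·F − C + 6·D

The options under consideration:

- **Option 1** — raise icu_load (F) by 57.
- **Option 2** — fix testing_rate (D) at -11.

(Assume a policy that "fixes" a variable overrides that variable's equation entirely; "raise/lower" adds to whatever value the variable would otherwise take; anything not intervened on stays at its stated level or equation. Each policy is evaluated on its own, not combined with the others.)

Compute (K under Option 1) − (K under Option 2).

Option 1 (F + 57):
  F = 121 + 57 = 178
  E = 55
  C = 11 + 5·178 − 55 = 846
  D = 290 − 5·178 + 846 = 246
  K = 62 + 4·178 − 846 + 6·246 = 1404
Option 2 (D := -11):
  F = 121
  E = 55
  C = 11 + 5·121 − 55 = 561
  D = -11
  K = 62 + 4·121 − 561 + 6·(-11) = -81
K: 1404 − (-81) = 1485

1485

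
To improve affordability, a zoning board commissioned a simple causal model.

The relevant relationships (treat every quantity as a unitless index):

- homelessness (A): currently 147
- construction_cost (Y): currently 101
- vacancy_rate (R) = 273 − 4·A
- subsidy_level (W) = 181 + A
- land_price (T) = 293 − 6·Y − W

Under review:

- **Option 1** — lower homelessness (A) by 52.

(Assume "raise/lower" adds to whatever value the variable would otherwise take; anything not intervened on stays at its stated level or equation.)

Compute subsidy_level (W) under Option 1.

Option 1 (A − 52):
  A = 147 − 52 = 95
  W = 181 + 95 = 276

276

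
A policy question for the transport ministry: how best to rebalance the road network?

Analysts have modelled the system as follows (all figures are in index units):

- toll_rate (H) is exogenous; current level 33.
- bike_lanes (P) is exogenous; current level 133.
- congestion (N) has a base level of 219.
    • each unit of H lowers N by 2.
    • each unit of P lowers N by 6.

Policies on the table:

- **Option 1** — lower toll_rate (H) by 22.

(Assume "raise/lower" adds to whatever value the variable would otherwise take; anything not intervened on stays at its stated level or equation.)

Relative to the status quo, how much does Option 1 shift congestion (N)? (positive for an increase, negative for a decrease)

Baseline:
  H = 33
  P = 133
  N = 219 − 2·33 − 6·133 = -645
Option 1 (H − 22):
  H = 33 − 22 = 11
  P = 133
  N = 219 − 2·11 − 6·133 = -601
Change in N: -601 − (-645) = 44

44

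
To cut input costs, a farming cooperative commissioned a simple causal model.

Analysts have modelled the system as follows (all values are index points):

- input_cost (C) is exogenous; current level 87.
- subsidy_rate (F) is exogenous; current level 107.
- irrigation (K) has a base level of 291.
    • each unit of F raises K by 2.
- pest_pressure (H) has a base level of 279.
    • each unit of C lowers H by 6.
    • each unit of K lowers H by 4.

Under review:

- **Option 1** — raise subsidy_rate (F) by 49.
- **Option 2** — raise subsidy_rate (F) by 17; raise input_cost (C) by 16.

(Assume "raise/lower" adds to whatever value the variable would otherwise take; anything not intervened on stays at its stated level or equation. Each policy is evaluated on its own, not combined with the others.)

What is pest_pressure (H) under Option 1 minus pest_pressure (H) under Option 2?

-160

Option 1 (F + 49):
  C = 87
  F = 107 + 49 = 156
  K = 291 + 2·156 = 603
  H = 279 − 6·87 − 4·603 = -2655
Option 2 (F + 17, C + 16):
  C = 87 + 16 = 103
  F = 107 + 17 = 124
  K = 291 + 2·124 = 539
  H = 279 − 6·103 − 4·539 = -2495
H: -2655 − (-2495) = -160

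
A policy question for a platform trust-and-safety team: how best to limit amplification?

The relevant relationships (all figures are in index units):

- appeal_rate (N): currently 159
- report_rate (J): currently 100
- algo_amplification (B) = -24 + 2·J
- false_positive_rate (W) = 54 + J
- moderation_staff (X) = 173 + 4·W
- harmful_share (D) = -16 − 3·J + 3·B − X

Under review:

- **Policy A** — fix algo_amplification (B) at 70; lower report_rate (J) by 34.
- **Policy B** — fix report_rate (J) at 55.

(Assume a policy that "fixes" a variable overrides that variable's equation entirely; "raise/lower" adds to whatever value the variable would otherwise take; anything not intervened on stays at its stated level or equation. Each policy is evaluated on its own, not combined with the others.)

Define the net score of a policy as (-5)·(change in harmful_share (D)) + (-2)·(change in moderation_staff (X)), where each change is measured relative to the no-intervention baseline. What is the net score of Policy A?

Baseline:
  J = 100
  B = -24 + 2·100 = 176
  W = 54 + 100 = 154
  X = 173 + 4·154 = 789
  D = -16 − 3·100 + 3·176 − 789 = -577
Policy A (B := 70, J − 34):
  J = 100 − 34 = 66
  B = 70
  W = 54 + 66 = 120
  X = 173 + 4·120 = 653
  D = -16 − 3·66 + 3·70 − 653 = -657
ΔD = -657 − (-577) = -80; ΔX = 653 − 789 = -136
Score = (-5)·(-80) + (-2)·(-136) = 672

672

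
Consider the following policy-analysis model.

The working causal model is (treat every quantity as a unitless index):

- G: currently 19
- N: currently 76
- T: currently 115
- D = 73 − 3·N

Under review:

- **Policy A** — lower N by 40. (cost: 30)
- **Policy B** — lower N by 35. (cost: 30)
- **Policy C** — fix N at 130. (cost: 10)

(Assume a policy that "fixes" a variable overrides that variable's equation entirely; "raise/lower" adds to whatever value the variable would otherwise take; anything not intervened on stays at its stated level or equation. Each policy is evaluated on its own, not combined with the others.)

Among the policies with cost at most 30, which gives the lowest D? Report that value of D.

-317

Policy A (N − 40):
  N = 76 − 40 = 36
  D = 73 − 3·36 = -35
Policy B (N − 35):
  N = 76 − 35 = 41
  D = 73 − 3·41 = -50
Policy C (N := 130):
  N = 130
  D = 73 − 3·130 = -317
Comparing — Policy A: D=-35, Policy B: D=-50, Policy C: D=-317. Lowest is -317 (Policy C).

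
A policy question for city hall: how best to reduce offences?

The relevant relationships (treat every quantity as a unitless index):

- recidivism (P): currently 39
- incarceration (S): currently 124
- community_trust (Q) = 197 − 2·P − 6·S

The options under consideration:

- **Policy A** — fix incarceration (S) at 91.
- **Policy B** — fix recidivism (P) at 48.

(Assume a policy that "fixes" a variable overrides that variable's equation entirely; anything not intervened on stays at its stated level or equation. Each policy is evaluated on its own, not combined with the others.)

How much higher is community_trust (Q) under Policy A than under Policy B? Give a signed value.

216

Policy A (S := 91):
  P = 39
  S = 91
  Q = 197 − 2·39 − 6·91 = -427
Policy B (P := 48):
  P = 48
  S = 124
  Q = 197 − 2·48 − 6·124 = -643
Q: -427 − (-643) = 216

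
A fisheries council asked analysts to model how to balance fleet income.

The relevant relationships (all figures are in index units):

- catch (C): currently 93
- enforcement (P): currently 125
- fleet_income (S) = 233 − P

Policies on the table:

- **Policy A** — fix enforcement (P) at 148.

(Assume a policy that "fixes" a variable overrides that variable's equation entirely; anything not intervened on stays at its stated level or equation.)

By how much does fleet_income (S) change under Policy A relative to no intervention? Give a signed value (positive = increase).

Baseline:
  P = 125
  S = 233 − 125 = 108
Policy A (P := 148):
  P = 148
  S = 233 − 148 = 85
Change in S: 85 − 108 = -23

-23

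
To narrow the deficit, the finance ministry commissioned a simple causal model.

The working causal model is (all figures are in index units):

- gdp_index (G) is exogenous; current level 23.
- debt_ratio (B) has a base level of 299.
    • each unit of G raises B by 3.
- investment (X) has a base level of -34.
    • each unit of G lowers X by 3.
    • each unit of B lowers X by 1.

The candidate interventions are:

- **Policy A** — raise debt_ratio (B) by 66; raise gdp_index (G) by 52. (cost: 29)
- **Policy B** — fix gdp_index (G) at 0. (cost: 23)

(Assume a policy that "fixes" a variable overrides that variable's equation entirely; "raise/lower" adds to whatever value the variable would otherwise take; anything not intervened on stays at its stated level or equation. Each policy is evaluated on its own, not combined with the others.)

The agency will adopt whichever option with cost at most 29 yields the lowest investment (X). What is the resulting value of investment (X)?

Policy A (B + 66, G + 52):
  G = 23 + 52 = 75
  B = 299 + 3·75 (+66 from intervention) = 590
  X = -34 − 3·75 − 590 = -849
Policy B (G := 0):
  G = 0
  B = 299 + 3·0 = 299
  X = -34 − 3·0 − 299 = -333
Comparing — Policy A: X=-849, Policy B: X=-333. Lowest is -849 (Policy A).

-849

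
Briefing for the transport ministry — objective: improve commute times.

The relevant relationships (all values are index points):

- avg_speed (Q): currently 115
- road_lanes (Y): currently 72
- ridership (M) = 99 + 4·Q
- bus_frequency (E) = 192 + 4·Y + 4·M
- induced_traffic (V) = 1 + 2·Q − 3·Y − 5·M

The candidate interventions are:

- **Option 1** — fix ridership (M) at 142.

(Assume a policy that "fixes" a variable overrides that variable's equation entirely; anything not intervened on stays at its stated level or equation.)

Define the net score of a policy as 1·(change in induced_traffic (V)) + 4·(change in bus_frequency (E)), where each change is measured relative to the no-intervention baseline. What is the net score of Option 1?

-4587

Baseline:
  Q = 115
  Y = 72
  M = 99 + 4·115 = 559
  E = 192 + 4·72 + 4·559 = 2716
  V = 1 + 2·115 − 3·72 − 5·559 = -2780
Option 1 (M := 142):
  Q = 115
  Y = 72
  M = 142
  E = 192 + 4·72 + 4·142 = 1048
  V = 1 + 2·115 − 3·72 − 5·142 = -695
ΔV = -695 − (-2780) = 2085; ΔE = 1048 − 2716 = -1668
Score = 1·2085 + 4·(-1668) = -4587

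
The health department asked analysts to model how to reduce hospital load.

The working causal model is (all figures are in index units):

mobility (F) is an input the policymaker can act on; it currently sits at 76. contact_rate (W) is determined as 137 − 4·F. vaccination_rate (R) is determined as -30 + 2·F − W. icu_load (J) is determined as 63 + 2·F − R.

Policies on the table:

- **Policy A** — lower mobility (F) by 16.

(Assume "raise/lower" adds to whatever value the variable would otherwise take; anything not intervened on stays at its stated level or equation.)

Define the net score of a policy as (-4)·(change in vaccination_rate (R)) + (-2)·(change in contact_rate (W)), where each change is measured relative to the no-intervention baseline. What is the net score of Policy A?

256

Baseline:
  F = 76
  W = 137 − 4·76 = -167
  R = -30 + 2·76 − (-167) = 289
Policy A (F − 16):
  F = 76 − 16 = 60
  W = 137 − 4·60 = -103
  R = -30 + 2·60 − (-103) = 193
ΔR = 193 − 289 = -96; ΔW = -103 − (-167) = 64
Score = (-4)·(-96) + (-2)·64 = 256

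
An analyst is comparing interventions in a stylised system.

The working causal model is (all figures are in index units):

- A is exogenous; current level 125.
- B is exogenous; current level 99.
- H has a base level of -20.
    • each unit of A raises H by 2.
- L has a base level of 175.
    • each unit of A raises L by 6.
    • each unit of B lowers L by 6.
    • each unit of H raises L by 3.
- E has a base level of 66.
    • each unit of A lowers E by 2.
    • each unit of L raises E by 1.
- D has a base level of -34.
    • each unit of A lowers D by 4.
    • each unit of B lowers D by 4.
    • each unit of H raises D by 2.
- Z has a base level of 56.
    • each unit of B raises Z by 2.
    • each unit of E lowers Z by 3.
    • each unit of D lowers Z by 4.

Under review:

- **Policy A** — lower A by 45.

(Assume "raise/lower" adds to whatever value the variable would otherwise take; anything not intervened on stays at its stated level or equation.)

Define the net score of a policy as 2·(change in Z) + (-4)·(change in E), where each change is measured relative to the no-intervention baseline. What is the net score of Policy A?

Baseline:
  A = 125
  B = 99
  H = -20 + 2·125 = 230
  L = 175 + 6·125 − 6·99 + 3·230 = 1021
  E = 66 − 2·125 + 1021 = 837
  D = -34 − 4·125 − 4·99 + 2·230 = -470
  Z = 56 + 2·99 − 3·837 − 4·(-470) = -377
Policy A (A − 45):
  A = 125 − 45 = 80
  B = 99
  H = -20 + 2·80 = 140
  L = 175 + 6·80 − 6·99 + 3·140 = 481
  E = 66 − 2·80 + 481 = 387
  D = -34 − 4·80 − 4·99 + 2·140 = -470
  Z = 56 + 2·99 − 3·387 − 4·(-470) = 973
ΔZ = 973 − (-377) = 1350; ΔE = 387 − 837 = -450
Score = 2·1350 + (-4)·(-450) = 4500

4500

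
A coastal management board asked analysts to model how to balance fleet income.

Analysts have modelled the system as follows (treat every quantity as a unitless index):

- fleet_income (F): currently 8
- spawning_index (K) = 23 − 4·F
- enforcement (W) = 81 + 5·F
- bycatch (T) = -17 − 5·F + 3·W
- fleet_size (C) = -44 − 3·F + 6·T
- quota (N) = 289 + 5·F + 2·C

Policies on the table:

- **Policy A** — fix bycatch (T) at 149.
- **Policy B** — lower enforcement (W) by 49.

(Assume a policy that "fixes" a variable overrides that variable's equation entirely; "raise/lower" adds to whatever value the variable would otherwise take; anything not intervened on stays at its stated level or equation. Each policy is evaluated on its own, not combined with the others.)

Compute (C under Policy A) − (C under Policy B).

Policy A (T := 149):
  F = 8
  W = 81 + 5·8 = 121
  T = 149
  C = -44 − 3·8 + 6·149 = 826
Policy B (W − 49):
  F = 8
  W = 81 + 5·8 (−49 from intervention) = 72
  T = -17 − 5·8 + 3·72 = 159
  C = -44 − 3·8 + 6·159 = 886
C: 826 − 886 = -60

-60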